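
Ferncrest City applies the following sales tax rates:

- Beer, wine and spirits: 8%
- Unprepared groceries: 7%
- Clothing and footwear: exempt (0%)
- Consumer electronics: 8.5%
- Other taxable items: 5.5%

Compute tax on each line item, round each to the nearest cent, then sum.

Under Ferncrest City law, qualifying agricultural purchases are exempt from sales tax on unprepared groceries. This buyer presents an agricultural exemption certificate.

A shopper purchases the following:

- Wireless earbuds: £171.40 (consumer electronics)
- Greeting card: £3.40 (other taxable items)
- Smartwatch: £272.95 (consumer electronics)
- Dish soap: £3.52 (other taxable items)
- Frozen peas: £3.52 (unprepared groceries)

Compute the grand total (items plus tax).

Wireless earbuds £171.40: consumer electronics → 8.5% → £14.57
Greeting card £3.40: other taxable items → 5.5% → £0.19
Smartwatch £272.95: consumer electronics → 8.5% → £23.20
Dish soap £3.52: other taxable items → 5.5% → £0.19
Frozen peas £3.52: unprepared groceries, buyer-exempt → 0% → £0.00
Subtotal = £454.79; tax = £38.15; total due = £492.94

£492.94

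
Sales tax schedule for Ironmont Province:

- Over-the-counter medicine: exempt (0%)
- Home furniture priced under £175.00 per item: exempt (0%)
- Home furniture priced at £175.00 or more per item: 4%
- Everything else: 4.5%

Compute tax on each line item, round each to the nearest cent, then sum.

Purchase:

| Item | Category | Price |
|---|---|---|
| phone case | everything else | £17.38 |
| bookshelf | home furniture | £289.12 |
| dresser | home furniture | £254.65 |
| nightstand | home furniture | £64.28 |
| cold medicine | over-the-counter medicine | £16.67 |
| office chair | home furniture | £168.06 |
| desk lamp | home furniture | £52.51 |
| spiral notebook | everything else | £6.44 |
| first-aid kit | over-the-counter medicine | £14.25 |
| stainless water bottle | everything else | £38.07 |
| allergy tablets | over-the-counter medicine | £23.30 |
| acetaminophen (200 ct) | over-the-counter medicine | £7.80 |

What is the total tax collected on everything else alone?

Phone case £17.38: everything else → 4.5% → £0.78
Spiral notebook £6.44: everything else → 4.5% → £0.29
Stainless water bottle £38.07: everything else → 4.5% → £1.71
Tax on everything else = £0.78 + £0.29 + £1.71 = £2.78

£2.78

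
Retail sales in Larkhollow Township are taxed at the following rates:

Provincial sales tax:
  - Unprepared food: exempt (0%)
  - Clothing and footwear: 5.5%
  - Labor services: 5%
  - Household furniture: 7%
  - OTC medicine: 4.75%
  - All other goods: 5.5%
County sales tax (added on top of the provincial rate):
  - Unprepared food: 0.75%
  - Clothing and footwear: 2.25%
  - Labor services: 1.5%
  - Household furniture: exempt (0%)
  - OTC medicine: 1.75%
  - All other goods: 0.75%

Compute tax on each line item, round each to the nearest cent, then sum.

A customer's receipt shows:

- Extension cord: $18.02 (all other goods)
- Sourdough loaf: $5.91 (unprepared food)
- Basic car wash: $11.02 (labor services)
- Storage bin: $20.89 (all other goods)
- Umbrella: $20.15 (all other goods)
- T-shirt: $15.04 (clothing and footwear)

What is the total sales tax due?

Extension cord $18.02: all other goods → 5.5% + 0.75% county = 6.25% → $1.13
Sourdough loaf $5.91: unprepared food → 0% + 0.75% county = 0.75% → $0.04
Basic car wash $11.02: labor services → 5% + 1.5% county = 6.5% → $0.72
Storage bin $20.89: all other goods → 5.5% + 0.75% county = 6.25% → $1.31
Umbrella $20.15: all other goods → 5.5% + 0.75% county = 6.25% → $1.26
T-shirt $15.04: clothing and footwear → 5.5% + 2.25% county = 7.75% → $1.17
Total tax = $1.13 + $0.04 + $0.72 + $1.31 + $1.26 + $1.17 = $5.63

$5.63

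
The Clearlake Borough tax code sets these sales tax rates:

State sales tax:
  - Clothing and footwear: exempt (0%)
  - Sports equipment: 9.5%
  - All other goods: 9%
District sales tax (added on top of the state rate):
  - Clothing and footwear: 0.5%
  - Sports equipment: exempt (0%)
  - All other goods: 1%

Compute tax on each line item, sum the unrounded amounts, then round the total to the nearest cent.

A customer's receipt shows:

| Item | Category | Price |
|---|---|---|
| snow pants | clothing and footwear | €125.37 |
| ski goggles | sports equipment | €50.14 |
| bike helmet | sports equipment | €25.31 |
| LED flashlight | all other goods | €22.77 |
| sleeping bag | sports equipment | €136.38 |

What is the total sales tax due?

€23.03

Snow pants €125.37: clothing and footwear → 0% + 0.5% district = 0.5% → €0.62685
Ski goggles €50.14: sports equipment → 9.5% + 0% district = 9.5% → €4.7633
Bike helmet €25.31: sports equipment → 9.5% + 0% district = 9.5% → €2.40445
LED flashlight €22.77: all other goods → 9% + 1% district = 10% → €2.277
Sleeping bag €136.38: sports equipment → 9.5% + 0% district = 9.5% → €12.9561
Unrounded tax sum = €23.0277 → €23.03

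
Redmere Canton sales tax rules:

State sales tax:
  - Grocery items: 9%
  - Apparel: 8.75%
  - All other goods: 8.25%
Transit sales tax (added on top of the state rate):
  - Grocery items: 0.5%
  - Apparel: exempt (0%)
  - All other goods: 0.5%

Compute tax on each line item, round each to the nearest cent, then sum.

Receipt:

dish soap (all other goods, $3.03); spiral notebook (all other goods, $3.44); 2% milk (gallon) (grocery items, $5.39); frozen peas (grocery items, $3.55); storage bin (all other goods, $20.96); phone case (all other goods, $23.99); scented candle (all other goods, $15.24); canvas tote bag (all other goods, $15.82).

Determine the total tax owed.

Dish soap $3.03: all other goods → 8.25% + 0.5% transit = 8.75% → $0.27
Spiral notebook $3.44: all other goods → 8.25% + 0.5% transit = 8.75% → $0.30
2% milk (gallon) $5.39: grocery items → 9% + 0.5% transit = 9.5% → $0.51
Frozen peas $3.55: grocery items → 9% + 0.5% transit = 9.5% → $0.34
Storage bin $20.96: all other goods → 8.25% + 0.5% transit = 8.75% → $1.83
Phone case $23.99: all other goods → 8.25% + 0.5% transit = 8.75% → $2.10
Scented candle $15.24: all other goods → 8.25% + 0.5% transit = 8.75% → $1.33
Canvas tote bag $15.82: all other goods → 8.25% + 0.5% transit = 8.75% → $1.38
Total tax = $0.27 + $0.30 + $0.51 + $0.34 + $1.83 + $2.10 + $1.33 + $1.38 = $8.06

$8.06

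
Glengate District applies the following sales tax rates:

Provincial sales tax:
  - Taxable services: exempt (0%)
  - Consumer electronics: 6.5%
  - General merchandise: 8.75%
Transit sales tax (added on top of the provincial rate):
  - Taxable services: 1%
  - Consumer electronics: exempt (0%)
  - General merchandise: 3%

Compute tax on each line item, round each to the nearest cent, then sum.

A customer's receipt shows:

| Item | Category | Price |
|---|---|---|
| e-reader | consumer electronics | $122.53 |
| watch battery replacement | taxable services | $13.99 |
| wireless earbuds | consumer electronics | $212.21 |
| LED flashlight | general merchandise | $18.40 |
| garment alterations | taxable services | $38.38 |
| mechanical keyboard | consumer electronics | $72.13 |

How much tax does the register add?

$29.12

E-reader $122.53: consumer electronics → 6.5% + 0% transit = 6.5% → $7.96
Watch battery replacement $13.99: taxable services → 0% + 1% transit = 1% → $0.14
Wireless earbuds $212.21: consumer electronics → 6.5% + 0% transit = 6.5% → $13.79
LED flashlight $18.40: general merchandise → 8.75% + 3% transit = 11.75% → $2.16
Garment alterations $38.38: taxable services → 0% + 1% transit = 1% → $0.38
Mechanical keyboard $72.13: consumer electronics → 6.5% + 0% transit = 6.5% → $4.69
Total tax = $7.96 + $0.14 + $13.79 + $2.16 + $0.38 + $4.69 = $29.12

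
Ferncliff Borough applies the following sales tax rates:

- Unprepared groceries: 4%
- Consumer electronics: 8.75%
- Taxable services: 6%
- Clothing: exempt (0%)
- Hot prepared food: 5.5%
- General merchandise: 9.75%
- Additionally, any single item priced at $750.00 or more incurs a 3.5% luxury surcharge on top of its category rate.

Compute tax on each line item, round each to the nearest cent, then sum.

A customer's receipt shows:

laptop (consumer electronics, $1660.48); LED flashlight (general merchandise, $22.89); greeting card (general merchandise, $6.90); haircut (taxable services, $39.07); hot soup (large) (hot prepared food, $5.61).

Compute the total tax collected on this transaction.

Laptop $1660.48: consumer electronics → 8.75% + 3.5% surcharge = 12.25% → $203.41
LED flashlight $22.89: general merchandise → 9.75% → $2.23
Greeting card $6.90: general merchandise → 9.75% → $0.67
Haircut $39.07: taxable services → 6% → $2.34
Hot soup (large) $5.61: hot prepared food → 5.5% → $0.31
Total tax = $203.41 + $2.23 + $0.67 + $2.34 + $0.31 = $208.96

$208.96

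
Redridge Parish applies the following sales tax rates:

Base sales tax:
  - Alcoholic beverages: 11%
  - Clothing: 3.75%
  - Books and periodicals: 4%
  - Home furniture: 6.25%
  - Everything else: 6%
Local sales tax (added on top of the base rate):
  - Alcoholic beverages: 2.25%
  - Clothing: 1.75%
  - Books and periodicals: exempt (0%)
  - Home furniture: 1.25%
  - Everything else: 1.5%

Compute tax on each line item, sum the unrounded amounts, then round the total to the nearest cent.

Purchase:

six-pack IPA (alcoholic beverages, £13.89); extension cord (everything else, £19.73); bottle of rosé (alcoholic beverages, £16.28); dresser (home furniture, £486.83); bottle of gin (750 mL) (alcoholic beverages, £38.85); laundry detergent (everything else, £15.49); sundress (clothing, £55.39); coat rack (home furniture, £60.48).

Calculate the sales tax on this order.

Six-pack IPA £13.89: alcoholic beverages → 11% + 2.25% local = 13.25% → £1.840425
Extension cord £19.73: everything else → 6% + 1.5% local = 7.5% → £1.47975
Bottle of rosé £16.28: alcoholic beverages → 11% + 2.25% local = 13.25% → £2.1571
Dresser £486.83: home furniture → 6.25% + 1.25% local = 7.5% → £36.51225
Bottle of gin (750 mL) £38.85: alcoholic beverages → 11% + 2.25% local = 13.25% → £5.147625
Laundry detergent £15.49: everything else → 6% + 1.5% local = 7.5% → £1.16175
Sundress £55.39: clothing → 3.75% + 1.75% local = 5.5% → £3.04645
Coat rack £60.48: home furniture → 6.25% + 1.25% local = 7.5% → £4.536
Unrounded tax sum = £55.88135 → £55.88

£55.88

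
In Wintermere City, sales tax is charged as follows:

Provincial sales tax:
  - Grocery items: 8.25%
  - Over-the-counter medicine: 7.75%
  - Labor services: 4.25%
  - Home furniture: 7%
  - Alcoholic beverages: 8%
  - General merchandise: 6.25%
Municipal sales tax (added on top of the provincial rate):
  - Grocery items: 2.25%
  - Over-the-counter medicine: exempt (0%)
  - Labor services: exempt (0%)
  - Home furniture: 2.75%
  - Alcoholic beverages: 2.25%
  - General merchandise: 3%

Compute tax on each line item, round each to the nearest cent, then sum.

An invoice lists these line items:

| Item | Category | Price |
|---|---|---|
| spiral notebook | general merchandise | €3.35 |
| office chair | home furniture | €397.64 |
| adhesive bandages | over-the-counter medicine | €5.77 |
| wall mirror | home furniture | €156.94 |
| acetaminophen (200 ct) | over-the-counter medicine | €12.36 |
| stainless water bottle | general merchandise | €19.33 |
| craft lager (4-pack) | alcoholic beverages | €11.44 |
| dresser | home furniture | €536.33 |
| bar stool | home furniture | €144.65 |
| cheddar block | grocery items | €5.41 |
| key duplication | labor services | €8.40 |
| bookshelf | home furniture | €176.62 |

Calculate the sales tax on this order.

Spiral notebook €3.35: general merchandise → 6.25% + 3% municipal = 9.25% → €0.31
Office chair €397.64: home furniture → 7% + 2.75% municipal = 9.75% → €38.77
Adhesive bandages €5.77: over-the-counter medicine → 7.75% + 0% municipal = 7.75% → €0.45
Wall mirror €156.94: home furniture → 7% + 2.75% municipal = 9.75% → €15.30
Acetaminophen (200 ct) €12.36: over-the-counter medicine → 7.75% + 0% municipal = 7.75% → €0.96
Stainless water bottle €19.33: general merchandise → 6.25% + 3% municipal = 9.25% → €1.79
Craft lager (4-pack) €11.44: alcoholic beverages → 8% + 2.25% municipal = 10.25% → €1.17
Dresser €536.33: home furniture → 7% + 2.75% municipal = 9.75% → €52.29
Bar stool €144.65: home furniture → 7% + 2.75% municipal = 9.75% → €14.10
Cheddar block €5.41: grocery items → 8.25% + 2.25% municipal = 10.5% → €0.57
Key duplication €8.40: labor services → 4.25% + 0% municipal = 4.25% → €0.36
Bookshelf €176.62: home furniture → 7% + 2.75% municipal = 9.75% → €17.22
Total tax = €0.31 + €38.77 + €0.45 + €15.30 + €0.96 + €1.79 + €1.17 + €52.29 + €14.10 + €0.57 + €0.36 + €17.22 = €143.29

€143.29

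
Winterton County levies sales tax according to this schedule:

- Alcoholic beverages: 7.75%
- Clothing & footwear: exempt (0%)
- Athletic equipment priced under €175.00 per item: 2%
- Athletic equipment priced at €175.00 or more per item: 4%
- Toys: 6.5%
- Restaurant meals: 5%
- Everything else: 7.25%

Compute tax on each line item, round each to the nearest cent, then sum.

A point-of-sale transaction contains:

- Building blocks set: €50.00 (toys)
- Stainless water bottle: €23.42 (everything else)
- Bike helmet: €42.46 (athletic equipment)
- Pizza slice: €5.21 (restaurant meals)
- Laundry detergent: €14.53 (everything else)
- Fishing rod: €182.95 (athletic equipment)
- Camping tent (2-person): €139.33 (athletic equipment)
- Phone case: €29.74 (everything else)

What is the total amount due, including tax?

€507.02

Building blocks set €50.00: toys → 6.5% → €3.25
Stainless water bottle €23.42: everything else → 7.25% → €1.70
Bike helmet €42.46: athletic equipment, under €175.00 → 2% → €0.85
Pizza slice €5.21: restaurant meals → 5% → €0.26
Laundry detergent €14.53: everything else → 7.25% → €1.05
Fishing rod €182.95: athletic equipment, €175.00 or more → 4% → €7.32
Camping tent (2-person) €139.33: athletic equipment, under €175.00 → 2% → €2.79
Phone case €29.74: everything else → 7.25% → €2.16
Subtotal = €487.64; tax = €19.38; total due = €507.02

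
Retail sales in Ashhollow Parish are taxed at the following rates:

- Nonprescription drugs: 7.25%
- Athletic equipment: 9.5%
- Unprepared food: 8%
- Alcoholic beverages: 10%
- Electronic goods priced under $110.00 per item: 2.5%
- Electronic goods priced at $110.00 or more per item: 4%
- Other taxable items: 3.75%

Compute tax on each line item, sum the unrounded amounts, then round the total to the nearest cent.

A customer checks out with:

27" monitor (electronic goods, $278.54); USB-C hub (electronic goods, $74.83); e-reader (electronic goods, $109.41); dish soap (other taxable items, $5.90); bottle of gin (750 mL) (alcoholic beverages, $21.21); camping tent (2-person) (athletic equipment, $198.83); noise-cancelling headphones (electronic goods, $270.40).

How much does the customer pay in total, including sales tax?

27" monitor $278.54: electronic goods, $110.00 or more → 4% → $11.1416
USB-C hub $74.83: electronic goods, under $110.00 → 2.5% → $1.87075
E-reader $109.41: electronic goods, under $110.00 → 2.5% → $2.73525
Dish soap $5.90: other taxable items → 3.75% → $0.22125
Bottle of gin (750 mL) $21.21: alcoholic beverages → 10% → $2.121
Camping tent (2-person) $198.83: athletic equipment → 9.5% → $18.88885
Noise-cancelling headphones $270.40: electronic goods, $110.00 or more → 4% → $10.816
Subtotal = $959.12; unrounded tax = $47.7947 → $47.79; total due = $1006.91

$1006.91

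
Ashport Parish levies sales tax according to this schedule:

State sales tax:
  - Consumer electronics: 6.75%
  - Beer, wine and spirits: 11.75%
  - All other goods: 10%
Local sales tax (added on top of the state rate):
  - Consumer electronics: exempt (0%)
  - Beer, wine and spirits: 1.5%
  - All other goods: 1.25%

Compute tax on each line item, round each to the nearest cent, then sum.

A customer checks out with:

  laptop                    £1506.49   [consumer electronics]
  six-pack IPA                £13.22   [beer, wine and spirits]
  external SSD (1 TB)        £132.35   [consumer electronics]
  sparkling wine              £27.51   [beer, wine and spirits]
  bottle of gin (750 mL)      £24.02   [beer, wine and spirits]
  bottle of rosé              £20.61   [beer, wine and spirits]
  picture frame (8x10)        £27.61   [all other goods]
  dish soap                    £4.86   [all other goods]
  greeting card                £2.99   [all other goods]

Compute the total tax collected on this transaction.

£125.93

Laptop £1506.49: consumer electronics → 6.75% + 0% local = 6.75% → £101.69
Six-pack IPA £13.22: beer, wine and spirits → 11.75% + 1.5% local = 13.25% → £1.75
External SSD (1 TB) £132.35: consumer electronics → 6.75% + 0% local = 6.75% → £8.93
Sparkling wine £27.51: beer, wine and spirits → 11.75% + 1.5% local = 13.25% → £3.65
Bottle of gin (750 mL) £24.02: beer, wine and spirits → 11.75% + 1.5% local = 13.25% → £3.18
Bottle of rosé £20.61: beer, wine and spirits → 11.75% + 1.5% local = 13.25% → £2.73
Picture frame (8x10) £27.61: all other goods → 10% + 1.25% local = 11.25% → £3.11
Dish soap £4.86: all other goods → 10% + 1.25% local = 11.25% → £0.55
Greeting card £2.99: all other goods → 10% + 1.25% local = 11.25% → £0.34
Total tax = £101.69 + £1.75 + £8.93 + £3.65 + £3.18 + £2.73 + £3.11 + £0.55 + £0.34 = £125.93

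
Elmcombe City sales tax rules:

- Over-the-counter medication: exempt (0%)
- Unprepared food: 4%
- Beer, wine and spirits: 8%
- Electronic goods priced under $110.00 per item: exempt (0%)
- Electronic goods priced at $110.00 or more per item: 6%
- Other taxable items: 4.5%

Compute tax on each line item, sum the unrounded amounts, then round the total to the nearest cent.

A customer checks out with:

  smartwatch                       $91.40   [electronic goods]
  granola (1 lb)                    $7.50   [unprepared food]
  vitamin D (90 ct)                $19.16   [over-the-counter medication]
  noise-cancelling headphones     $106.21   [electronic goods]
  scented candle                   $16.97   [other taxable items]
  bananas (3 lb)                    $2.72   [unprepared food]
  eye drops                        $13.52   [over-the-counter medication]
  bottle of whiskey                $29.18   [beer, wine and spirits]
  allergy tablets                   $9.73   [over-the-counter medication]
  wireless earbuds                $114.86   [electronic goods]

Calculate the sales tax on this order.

$10.40

Smartwatch $91.40: electronic goods, under $110.00 → 0% → $0.00
Granola (1 lb) $7.50: unprepared food → 4% → $0.30
Vitamin D (90 ct) $19.16: over-the-counter medication → 0% → $0.00
Noise-cancelling headphones $106.21: electronic goods, under $110.00 → 0% → $0.00
Scented candle $16.97: other taxable items → 4.5% → $0.76365
Bananas (3 lb) $2.72: unprepared food → 4% → $0.1088
Eye drops $13.52: over-the-counter medication → 0% → $0.00
Bottle of whiskey $29.18: beer, wine and spirits → 8% → $2.3344
Allergy tablets $9.73: over-the-counter medication → 0% → $0.00
Wireless earbuds $114.86: electronic goods, $110.00 or more → 6% → $6.8916
Unrounded tax sum = $10.39845 → $10.40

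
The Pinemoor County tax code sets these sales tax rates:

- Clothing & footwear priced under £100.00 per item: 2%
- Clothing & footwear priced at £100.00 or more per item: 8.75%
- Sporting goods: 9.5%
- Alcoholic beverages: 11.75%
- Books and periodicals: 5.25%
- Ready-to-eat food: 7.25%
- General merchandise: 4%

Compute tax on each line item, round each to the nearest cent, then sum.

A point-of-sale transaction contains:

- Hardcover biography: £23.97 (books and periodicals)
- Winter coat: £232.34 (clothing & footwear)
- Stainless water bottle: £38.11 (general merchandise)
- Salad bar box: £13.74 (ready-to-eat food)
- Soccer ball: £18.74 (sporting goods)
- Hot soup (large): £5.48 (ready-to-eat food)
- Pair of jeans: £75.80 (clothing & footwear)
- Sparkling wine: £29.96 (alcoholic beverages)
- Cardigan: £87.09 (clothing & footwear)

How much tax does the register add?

Hardcover biography £23.97: books and periodicals → 5.25% → £1.26
Winter coat £232.34: clothing & footwear, £100.00 or more → 8.75% → £20.33
Stainless water bottle £38.11: general merchandise → 4% → £1.52
Salad bar box £13.74: ready-to-eat food → 7.25% → £1.00
Soccer ball £18.74: sporting goods → 9.5% → £1.78
Hot soup (large) £5.48: ready-to-eat food → 7.25% → £0.40
Pair of jeans £75.80: clothing & footwear, under £100.00 → 2% → £1.52
Sparkling wine £29.96: alcoholic beverages → 11.75% → £3.52
Cardigan £87.09: clothing & footwear, under £100.00 → 2% → £1.74
Total tax = £1.26 + £20.33 + £1.52 + £1.00 + £1.78 + £0.40 + £1.52 + £3.52 + £1.74 = £33.07

£33.07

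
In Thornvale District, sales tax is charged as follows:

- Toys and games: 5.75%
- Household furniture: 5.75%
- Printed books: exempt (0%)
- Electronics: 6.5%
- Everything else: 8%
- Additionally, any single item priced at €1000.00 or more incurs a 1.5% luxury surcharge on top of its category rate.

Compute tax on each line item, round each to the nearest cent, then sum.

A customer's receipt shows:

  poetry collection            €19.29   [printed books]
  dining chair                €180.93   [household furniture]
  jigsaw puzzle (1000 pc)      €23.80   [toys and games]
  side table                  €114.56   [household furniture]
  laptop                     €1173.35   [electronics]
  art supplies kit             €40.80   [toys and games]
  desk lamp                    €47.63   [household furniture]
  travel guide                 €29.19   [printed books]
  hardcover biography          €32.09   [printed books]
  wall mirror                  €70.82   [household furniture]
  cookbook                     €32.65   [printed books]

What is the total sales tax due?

€121.39

Poetry collection €19.29: printed books → 0% → €0.00
Dining chair €180.93: household furniture → 5.75% → €10.40
Jigsaw puzzle (1000 pc) €23.80: toys and games → 5.75% → €1.37
Side table €114.56: household furniture → 5.75% → €6.59
Laptop €1173.35: electronics → 6.5% + 1.5% surcharge = 8% → €93.87
Art supplies kit €40.80: toys and games → 5.75% → €2.35
Desk lamp €47.63: household furniture → 5.75% → €2.74
Travel guide €29.19: printed books → 0% → €0.00
Hardcover biography €32.09: printed books → 0% → €0.00
Wall mirror €70.82: household furniture → 5.75% → €4.07
Cookbook €32.65: printed books → 0% → €0.00
Total tax = €10.40 + €1.37 + €6.59 + €93.87 + €2.35 + €2.74 + €4.07 = €121.39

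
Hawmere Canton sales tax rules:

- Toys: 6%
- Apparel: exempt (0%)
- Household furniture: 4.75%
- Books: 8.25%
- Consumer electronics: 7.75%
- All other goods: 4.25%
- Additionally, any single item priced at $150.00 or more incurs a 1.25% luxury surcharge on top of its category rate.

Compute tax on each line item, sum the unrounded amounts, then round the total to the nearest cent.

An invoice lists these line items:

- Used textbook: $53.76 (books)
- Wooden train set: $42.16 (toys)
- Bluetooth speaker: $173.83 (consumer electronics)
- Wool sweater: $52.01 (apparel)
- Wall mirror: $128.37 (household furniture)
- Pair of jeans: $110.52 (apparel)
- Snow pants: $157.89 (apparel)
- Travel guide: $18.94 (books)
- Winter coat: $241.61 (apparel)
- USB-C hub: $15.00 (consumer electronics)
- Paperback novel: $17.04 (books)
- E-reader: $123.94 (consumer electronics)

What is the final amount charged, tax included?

Used textbook $53.76: books → 8.25% → $4.4352
Wooden train set $42.16: toys → 6% → $2.5296
Bluetooth speaker $173.83: consumer electronics → 7.75% + 1.25% surcharge = 9% → $15.6447
Wool sweater $52.01: apparel → 0% → $0.00
Wall mirror $128.37: household furniture → 4.75% → $6.097575
Pair of jeans $110.52: apparel → 0% → $0.00
Snow pants $157.89: apparel → 0% + 1.25% surcharge = 1.25% → $1.973625
Travel guide $18.94: books → 8.25% → $1.56255
Winter coat $241.61: apparel → 0% + 1.25% surcharge = 1.25% → $3.020125
USB-C hub $15.00: consumer electronics → 7.75% → $1.1625
Paperback novel $17.04: books → 8.25% → $1.4058
E-reader $123.94: consumer electronics → 7.75% → $9.60535
Subtotal = $1135.07; unrounded tax = $47.437025 → $47.44; total due = $1182.51

$1182.51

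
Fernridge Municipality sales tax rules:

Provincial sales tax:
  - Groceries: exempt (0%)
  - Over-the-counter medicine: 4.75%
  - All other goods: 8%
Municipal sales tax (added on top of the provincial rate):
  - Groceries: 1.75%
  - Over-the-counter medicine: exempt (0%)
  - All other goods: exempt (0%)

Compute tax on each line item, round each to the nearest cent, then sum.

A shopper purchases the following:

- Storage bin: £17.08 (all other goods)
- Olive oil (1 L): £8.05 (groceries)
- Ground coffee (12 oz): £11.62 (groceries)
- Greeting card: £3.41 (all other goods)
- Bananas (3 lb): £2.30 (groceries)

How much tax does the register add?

Storage bin £17.08: all other goods → 8% + 0% municipal = 8% → £1.37
Olive oil (1 L) £8.05: groceries → 0% + 1.75% municipal = 1.75% → £0.14
Ground coffee (12 oz) £11.62: groceries → 0% + 1.75% municipal = 1.75% → £0.20
Greeting card £3.41: all other goods → 8% + 0% municipal = 8% → £0.27
Bananas (3 lb) £2.30: groceries → 0% + 1.75% municipal = 1.75% → £0.04
Total tax = £1.37 + £0.14 + £0.20 + £0.27 + £0.04 = £2.02

£2.02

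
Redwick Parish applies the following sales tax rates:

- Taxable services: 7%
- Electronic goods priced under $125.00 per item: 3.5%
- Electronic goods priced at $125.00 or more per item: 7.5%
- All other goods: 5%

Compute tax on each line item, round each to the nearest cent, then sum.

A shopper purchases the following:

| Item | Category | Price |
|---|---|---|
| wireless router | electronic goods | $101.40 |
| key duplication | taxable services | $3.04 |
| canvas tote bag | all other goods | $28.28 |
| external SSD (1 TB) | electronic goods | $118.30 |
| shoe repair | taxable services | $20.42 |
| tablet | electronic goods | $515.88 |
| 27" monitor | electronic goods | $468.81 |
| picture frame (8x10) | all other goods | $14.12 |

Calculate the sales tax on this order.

Wireless router $101.40: electronic goods, under $125.00 → 3.5% → $3.55
Key duplication $3.04: taxable services → 7% → $0.21
Canvas tote bag $28.28: all other goods → 5% → $1.41
External SSD (1 TB) $118.30: electronic goods, under $125.00 → 3.5% → $4.14
Shoe repair $20.42: taxable services → 7% → $1.43
Tablet $515.88: electronic goods, $125.00 or more → 7.5% → $38.69
27" monitor $468.81: electronic goods, $125.00 or more → 7.5% → $35.16
Picture frame (8x10) $14.12: all other goods → 5% → $0.71
Total tax = $3.55 + $0.21 + $1.41 + $4.14 + $1.43 + $38.69 + $35.16 + $0.71 = $85.30

$85.30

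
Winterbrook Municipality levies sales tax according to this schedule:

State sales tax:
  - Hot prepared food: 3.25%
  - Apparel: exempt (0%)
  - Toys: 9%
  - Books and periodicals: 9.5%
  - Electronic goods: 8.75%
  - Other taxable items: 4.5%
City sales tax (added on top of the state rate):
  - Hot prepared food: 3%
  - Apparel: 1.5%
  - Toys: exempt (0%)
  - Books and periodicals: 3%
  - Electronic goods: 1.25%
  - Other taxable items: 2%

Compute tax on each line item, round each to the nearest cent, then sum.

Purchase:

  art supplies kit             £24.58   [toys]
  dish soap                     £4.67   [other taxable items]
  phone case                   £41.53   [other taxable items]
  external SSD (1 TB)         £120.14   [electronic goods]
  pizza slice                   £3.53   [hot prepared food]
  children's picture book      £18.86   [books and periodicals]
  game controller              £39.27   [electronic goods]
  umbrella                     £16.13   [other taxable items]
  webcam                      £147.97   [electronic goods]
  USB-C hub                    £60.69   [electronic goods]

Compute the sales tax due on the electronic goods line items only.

External SSD (1 TB) £120.14: electronic goods → 8.75% + 1.25% city = 10% → £12.01
Game controller £39.27: electronic goods → 8.75% + 1.25% city = 10% → £3.93
Webcam £147.97: electronic goods → 8.75% + 1.25% city = 10% → £14.80
USB-C hub £60.69: electronic goods → 8.75% + 1.25% city = 10% → £6.07
Tax on electronic goods = £12.01 + £3.93 + £14.80 + £6.07 = £36.81

£36.81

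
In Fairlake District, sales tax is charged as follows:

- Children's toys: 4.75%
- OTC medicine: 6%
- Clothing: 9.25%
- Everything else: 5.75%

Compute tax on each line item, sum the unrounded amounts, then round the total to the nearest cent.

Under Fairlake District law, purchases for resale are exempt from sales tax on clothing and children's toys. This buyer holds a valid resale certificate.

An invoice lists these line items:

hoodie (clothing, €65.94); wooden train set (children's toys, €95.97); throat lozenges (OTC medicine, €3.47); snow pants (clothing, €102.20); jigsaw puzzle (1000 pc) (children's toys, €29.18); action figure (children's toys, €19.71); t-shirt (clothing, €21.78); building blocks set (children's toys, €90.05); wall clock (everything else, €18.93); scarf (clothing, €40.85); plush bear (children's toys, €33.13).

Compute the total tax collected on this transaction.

€1.30

Hoodie €65.94: clothing, buyer-exempt → 0% → €0.00
Wooden train set €95.97: children's toys, buyer-exempt → 0% → €0.00
Throat lozenges €3.47: OTC medicine → 6% → €0.2082
Snow pants €102.20: clothing, buyer-exempt → 0% → €0.00
Jigsaw puzzle (1000 pc) €29.18: children's toys, buyer-exempt → 0% → €0.00
Action figure €19.71: children's toys, buyer-exempt → 0% → €0.00
T-shirt €21.78: clothing, buyer-exempt → 0% → €0.00
Building blocks set €90.05: children's toys, buyer-exempt → 0% → €0.00
Wall clock €18.93: everything else → 5.75% → €1.088475
Scarf €40.85: clothing, buyer-exempt → 0% → €0.00
Plush bear €33.13: children's toys, buyer-exempt → 0% → €0.00
Unrounded tax sum = €1.296675 → €1.30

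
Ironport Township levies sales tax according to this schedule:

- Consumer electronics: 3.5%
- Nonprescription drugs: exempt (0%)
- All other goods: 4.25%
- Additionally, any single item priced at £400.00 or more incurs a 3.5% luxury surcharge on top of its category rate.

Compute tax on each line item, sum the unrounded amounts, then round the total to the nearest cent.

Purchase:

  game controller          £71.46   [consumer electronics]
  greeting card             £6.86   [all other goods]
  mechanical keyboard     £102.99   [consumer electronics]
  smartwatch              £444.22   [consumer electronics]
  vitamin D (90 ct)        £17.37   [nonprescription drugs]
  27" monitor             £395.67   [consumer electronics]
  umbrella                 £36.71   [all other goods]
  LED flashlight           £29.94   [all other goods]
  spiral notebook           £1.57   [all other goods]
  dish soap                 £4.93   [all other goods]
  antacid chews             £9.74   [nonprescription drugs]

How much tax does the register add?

£54.45

Game controller £71.46: consumer electronics → 3.5% → £2.5011
Greeting card £6.86: all other goods → 4.25% → £0.29155
Mechanical keyboard £102.99: consumer electronics → 3.5% → £3.60465
Smartwatch £444.22: consumer electronics → 3.5% + 3.5% surcharge = 7% → £31.0954
Vitamin D (90 ct) £17.37: nonprescription drugs → 0% → £0.00
27" monitor £395.67: consumer electronics → 3.5% → £13.84845
Umbrella £36.71: all other goods → 4.25% → £1.560175
LED flashlight £29.94: all other goods → 4.25% → £1.27245
Spiral notebook £1.57: all other goods → 4.25% → £0.066725
Dish soap £4.93: all other goods → 4.25% → £0.209525
Antacid chews £9.74: nonprescription drugs → 0% → £0.00
Unrounded tax sum = £54.450025 → £54.45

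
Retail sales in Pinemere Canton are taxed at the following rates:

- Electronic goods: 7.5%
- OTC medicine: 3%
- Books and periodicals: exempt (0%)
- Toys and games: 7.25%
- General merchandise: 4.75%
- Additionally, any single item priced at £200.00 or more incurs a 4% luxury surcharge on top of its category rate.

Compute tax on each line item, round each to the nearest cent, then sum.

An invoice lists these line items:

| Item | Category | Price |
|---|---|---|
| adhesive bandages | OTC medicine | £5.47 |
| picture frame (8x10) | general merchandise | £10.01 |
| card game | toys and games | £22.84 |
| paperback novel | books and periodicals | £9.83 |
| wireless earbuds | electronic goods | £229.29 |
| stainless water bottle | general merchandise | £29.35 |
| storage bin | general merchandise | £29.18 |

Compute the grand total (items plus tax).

£367.42

Adhesive bandages £5.47: OTC medicine → 3% → £0.16
Picture frame (8x10) £10.01: general merchandise → 4.75% → £0.48
Card game £22.84: toys and games → 7.25% → £1.66
Paperback novel £9.83: books and periodicals → 0% → £0.00
Wireless earbuds £229.29: electronic goods → 7.5% + 4% surcharge = 11.5% → £26.37
Stainless water bottle £29.35: general merchandise → 4.75% → £1.39
Storage bin £29.18: general merchandise → 4.75% → £1.39
Subtotal = £335.97; tax = £31.45; total due = £367.42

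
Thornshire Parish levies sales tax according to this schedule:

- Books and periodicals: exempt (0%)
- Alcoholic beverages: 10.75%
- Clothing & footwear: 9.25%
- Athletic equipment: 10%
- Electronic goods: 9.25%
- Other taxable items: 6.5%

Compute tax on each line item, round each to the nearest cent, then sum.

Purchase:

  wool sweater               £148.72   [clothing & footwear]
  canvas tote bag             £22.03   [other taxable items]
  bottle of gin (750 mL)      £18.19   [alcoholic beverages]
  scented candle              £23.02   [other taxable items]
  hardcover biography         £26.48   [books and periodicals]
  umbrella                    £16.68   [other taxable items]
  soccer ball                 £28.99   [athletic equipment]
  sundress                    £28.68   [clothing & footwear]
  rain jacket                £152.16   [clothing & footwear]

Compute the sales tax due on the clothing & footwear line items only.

Wool sweater £148.72: clothing & footwear → 9.25% → £13.76
Sundress £28.68: clothing & footwear → 9.25% → £2.65
Rain jacket £152.16: clothing & footwear → 9.25% → £14.07
Tax on clothing & footwear = £13.76 + £2.65 + £14.07 = £30.48

£30.48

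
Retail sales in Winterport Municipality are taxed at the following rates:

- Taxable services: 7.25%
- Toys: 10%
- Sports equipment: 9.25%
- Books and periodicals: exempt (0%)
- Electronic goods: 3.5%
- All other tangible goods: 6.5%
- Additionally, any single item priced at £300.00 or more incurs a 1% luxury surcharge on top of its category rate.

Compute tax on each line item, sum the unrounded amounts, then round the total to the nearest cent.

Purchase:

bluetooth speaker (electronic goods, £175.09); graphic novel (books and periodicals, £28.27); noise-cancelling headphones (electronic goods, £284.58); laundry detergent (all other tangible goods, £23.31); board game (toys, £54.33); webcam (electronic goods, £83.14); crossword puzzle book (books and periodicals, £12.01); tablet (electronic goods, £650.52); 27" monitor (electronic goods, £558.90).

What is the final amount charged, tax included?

Bluetooth speaker £175.09: electronic goods → 3.5% → £6.12815
Graphic novel £28.27: books and periodicals → 0% → £0.00
Noise-cancelling headphones £284.58: electronic goods → 3.5% → £9.9603
Laundry detergent £23.31: all other tangible goods → 6.5% → £1.51515
Board game £54.33: toys → 10% → £5.433
Webcam £83.14: electronic goods → 3.5% → £2.9099
Crossword puzzle book £12.01: books and periodicals → 0% → £0.00
Tablet £650.52: electronic goods → 3.5% + 1% surcharge = 4.5% → £29.2734
27" monitor £558.90: electronic goods → 3.5% + 1% surcharge = 4.5% → £25.1505
Subtotal = £1870.15; unrounded tax = £80.3704 → £80.37; total due = £1950.52

£1950.52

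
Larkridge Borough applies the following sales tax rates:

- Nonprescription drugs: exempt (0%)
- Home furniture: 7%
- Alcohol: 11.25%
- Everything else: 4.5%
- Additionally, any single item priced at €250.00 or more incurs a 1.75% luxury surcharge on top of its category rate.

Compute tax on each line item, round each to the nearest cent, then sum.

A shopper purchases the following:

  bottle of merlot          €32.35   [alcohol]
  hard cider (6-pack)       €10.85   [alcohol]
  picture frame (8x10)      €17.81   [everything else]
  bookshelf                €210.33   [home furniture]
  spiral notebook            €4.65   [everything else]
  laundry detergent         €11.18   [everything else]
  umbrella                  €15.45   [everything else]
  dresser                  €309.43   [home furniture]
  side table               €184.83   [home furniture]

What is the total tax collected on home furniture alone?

€54.74

Bookshelf €210.33: home furniture → 7% → €14.72
Dresser €309.43: home furniture → 7% + 1.75% surcharge = 8.75% → €27.08
Side table €184.83: home furniture → 7% → €12.94
Tax on home furniture = €14.72 + €27.08 + €12.94 = €54.74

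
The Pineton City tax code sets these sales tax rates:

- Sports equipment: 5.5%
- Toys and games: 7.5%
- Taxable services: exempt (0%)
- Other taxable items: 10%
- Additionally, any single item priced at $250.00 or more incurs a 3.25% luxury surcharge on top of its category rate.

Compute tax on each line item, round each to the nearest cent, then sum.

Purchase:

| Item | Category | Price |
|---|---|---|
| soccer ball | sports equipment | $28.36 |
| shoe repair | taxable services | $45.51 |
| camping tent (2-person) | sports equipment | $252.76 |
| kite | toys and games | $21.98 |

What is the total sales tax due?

$25.33

Soccer ball $28.36: sports equipment → 5.5% → $1.56
Shoe repair $45.51: taxable services → 0% → $0.00
Camping tent (2-person) $252.76: sports equipment → 5.5% + 3.25% surcharge = 8.75% → $22.12
Kite $21.98: toys and games → 7.5% → $1.65
Total tax = $1.56 + $22.12 + $1.65 = $25.33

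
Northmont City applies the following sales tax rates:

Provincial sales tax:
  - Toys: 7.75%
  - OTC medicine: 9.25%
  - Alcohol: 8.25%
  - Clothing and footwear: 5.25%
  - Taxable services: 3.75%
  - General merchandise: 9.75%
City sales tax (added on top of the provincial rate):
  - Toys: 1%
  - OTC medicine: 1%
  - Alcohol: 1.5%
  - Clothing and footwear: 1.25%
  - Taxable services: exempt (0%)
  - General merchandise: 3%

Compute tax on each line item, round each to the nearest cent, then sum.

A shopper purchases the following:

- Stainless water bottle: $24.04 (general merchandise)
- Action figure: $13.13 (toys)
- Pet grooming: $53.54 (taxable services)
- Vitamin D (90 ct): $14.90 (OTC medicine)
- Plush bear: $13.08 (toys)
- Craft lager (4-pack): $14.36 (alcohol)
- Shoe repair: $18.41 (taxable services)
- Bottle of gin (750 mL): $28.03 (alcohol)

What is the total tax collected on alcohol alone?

Craft lager (4-pack) $14.36: alcohol → 8.25% + 1.5% city = 9.75% → $1.40
Bottle of gin (750 mL) $28.03: alcohol → 8.25% + 1.5% city = 9.75% → $2.73
Tax on alcohol = $1.40 + $2.73 = $4.13

$4.13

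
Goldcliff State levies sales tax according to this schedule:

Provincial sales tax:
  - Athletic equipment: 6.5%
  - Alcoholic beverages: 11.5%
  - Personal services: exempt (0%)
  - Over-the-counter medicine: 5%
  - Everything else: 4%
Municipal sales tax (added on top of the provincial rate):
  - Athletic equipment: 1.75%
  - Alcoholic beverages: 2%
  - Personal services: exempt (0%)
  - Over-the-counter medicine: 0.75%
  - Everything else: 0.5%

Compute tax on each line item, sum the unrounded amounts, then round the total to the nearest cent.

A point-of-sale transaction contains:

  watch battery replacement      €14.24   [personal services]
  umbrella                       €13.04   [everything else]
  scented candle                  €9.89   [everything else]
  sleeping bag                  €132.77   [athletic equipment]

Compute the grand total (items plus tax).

Watch battery replacement €14.24: personal services → 0% + 0% municipal = 0% → €0.00
Umbrella €13.04: everything else → 4% + 0.5% municipal = 4.5% → €0.5868
Scented candle €9.89: everything else → 4% + 0.5% municipal = 4.5% → €0.44505
Sleeping bag €132.77: athletic equipment → 6.5% + 1.75% municipal = 8.25% → €10.953525
Subtotal = €169.94; unrounded tax = €11.985375 → €11.99; total due = €181.93

€181.93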